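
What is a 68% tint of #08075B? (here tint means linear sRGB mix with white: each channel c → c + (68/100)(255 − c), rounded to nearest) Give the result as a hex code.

#08075B is rgb(8, 7, 91).
A 68% tint moves each channel 68% toward 255:
  R: 8 + 0.68×(255−8) = 8 + 167.96 = 175.96 → 176
  G: 7 + 168.64 = 175.64 → 176
  B: 91 + 111.52 = 202.52 → 203
rgb(176, 176, 203) = #B0B0CB.

#B0B0CB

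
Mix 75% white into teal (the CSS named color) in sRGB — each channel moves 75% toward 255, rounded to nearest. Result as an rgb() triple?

rgb(191, 223, 223)

CSS teal is rgb(0, 128, 128).
Per channel, c → c + 0.75(255 − c):
  R: 0 + 191.25 = 191.25 → 191
  G: 128 + 0.75×(255−128) = 128 + 95.25 = 223.25 → 223
  B: 128 + 0.75×(255−128) = 128 + 95.25 = 223.25 → 223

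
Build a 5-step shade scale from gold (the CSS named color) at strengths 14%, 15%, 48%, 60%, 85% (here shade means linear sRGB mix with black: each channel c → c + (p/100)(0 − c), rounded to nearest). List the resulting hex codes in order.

CSS gold is rgb(255, 215, 0).
14%: (255 − 35.7 = 219.3→219, 215 − 30.1 = 184.9→185, 0→0) → #dbb900
15%: (255 − 38.25 = 216.75→217, 215 − 32.25 = 182.75→183, 0→0) → #d9b700
48%: (255 − 122.4 = 132.6→133, 215 − 103.2 = 111.8→112, 0→0) → #857000
60%: (255 − 153 = 102→102, 215 − 129 = 86→86, 0→0) → #665600
85%: (255 − 216.75 = 38.25→38, 215 − 182.75 = 32.25→32, 0→0) → #262000

#dbb900, #d9b700, #857000, #665600, #262000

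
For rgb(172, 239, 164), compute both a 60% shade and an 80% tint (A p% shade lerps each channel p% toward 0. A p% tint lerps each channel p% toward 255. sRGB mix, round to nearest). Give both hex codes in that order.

#456042, #EEFCED

60% shade:
  R: 172 + 0.6×(0−172) = 172 − 103.2 = 68.8 → 69
  G: 239 − 143.4 = 95.6 → 96
  B: 164 − 98.4 = 65.6 → 66
  → #456042
80% tint:
  R: 172 + 0.8×(255−172) = 172 + 66.4 = 238.4 → 238
  G: 239 + 0.8×(255−239) = 239 + 12.8 = 251.8 → 252
  B: 164 + 0.8×(255−164) = 164 + 72.8 = 236.8 → 237
  → #EEFCED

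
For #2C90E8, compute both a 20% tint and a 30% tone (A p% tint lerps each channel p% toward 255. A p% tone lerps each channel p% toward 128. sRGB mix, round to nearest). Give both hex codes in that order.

#2C90E8 is rgb(44, 144, 232).
20% tint:
  R: 44 + 42.2 = 86.2 → 86
  G: 144 + 0.2×(255−144) = 144 + 22.2 = 166.2 → 166
  B: 232 + 0.2×(255−232) = 232 + 4.6 = 236.6 → 237
  → #56A6ED
30% tone:
  R: 44 + 0.3×(128−44) = 44 + 25.2 = 69.2 → 69
  G: 144 + 0.3×(128−144) = 144 − 4.8 = 139.2 → 139
  B: 232 + 0.3×(128−232) = 232 − 31.2 = 200.8 → 201
  → #458BC9

#56A6ED, #458BC9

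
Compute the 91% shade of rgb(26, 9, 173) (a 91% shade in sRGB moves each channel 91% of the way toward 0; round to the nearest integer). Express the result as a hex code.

A 91% shade moves each channel 91% toward 0:
  R: 26 + 0.91×(0−26) = 26 − 23.66 = 2.34 → 2
  G: 9 − 8.19 = 0.81 → 1
  B: 173 − 157.43 = 15.57 → 16
rgb(2, 1, 16) = #020110.

#020110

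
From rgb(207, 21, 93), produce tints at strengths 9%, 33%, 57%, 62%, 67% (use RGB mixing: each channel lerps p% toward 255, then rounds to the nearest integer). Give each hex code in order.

#d32a6c, #df6292, #ea9ab9, #eda6c1, #efb2ca

9%: (207 + 4.32 = 211.32→211, 21 + 21.06 = 42.06→42, 93 + 14.58 = 107.58→108) → #d32a6c
33%: (207 + 15.84 = 222.84→223, 21 + 77.22 = 98.22→98, 93 + 53.46 = 146.46→146) → #df6292
57%: (207 + 27.36 = 234.36→234, 21 + 133.38 = 154.38→154, 93 + 92.34 = 185.34→185) → #ea9ab9
62%: (207 + 29.76 = 236.76→237, 21 + 145.08 = 166.08→166, 93 + 100.44 = 193.44→193) → #eda6c1
67%: (207 + 32.16 = 239.16→239, 21 + 156.78 = 177.78→178, 93 + 108.54 = 201.54→202) → #efb2ca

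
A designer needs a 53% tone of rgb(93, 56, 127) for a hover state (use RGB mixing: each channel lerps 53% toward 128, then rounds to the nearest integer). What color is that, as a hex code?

#705E80

Lerp each channel 53% toward 128:
  R: 93 + 18.55 = 111.55 → 112
  G: 56 + 38.16 = 94.16 → 94
  B: 127 + 0.53×(128−127) = 127 + 0.53 = 127.53 → 128
rgb(112, 94, 128) = #705E80.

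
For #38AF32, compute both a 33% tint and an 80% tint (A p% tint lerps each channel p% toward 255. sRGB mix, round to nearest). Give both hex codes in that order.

#38AF32 is rgb(56, 175, 50).
33% tint:
  R: 56 + 65.67 = 121.67 → 122
  G: 175 + 0.33×(255−175) = 175 + 26.4 = 201.4 → 201
  B: 50 + 67.65 = 117.65 → 118
  → #7AC976
80% tint:
  R: 56 + 0.8×(255−56) = 56 + 159.2 = 215.2 → 215
  G: 175 + 0.8×(255−175) = 175 + 64 = 239 → 239
  B: 50 + 164 = 214 → 214
  → #D7EFD6

#7AC976, #D7EFD6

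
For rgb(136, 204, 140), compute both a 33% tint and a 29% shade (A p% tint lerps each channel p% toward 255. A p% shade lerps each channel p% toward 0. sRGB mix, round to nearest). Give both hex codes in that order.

33% tint:
  R: 136 + 39.27 = 175.27 → 175
  G: 204 + 16.83 = 220.83 → 221
  B: 140 + 0.33×(255−140) = 140 + 37.95 = 177.95 → 178
  → #afddb2
29% shade:
  R: 136 − 39.44 = 96.56 → 97
  G: 204 + 0.29×(0−204) = 204 − 59.16 = 144.84 → 145
  B: 140 + 0.29×(0−140) = 140 − 40.6 = 99.4 → 99
  → #619163

#afddb2, #619163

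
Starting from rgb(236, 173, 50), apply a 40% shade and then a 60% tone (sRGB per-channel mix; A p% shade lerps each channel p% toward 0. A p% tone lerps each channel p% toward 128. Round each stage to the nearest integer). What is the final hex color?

#867659

Lerp each channel 40% toward 0:
  R: 236 + 0.4×(0−236) = 236 − 94.4 = 141.6 → 142
  G: 173 + 0.4×(0−173) = 173 − 69.2 = 103.8 → 104
  B: 50 + 0.4×(0−50) = 50 − 20 = 30 → 30
After the shade: rgb(142, 104, 30) = #8e681e.
Lerp each channel 60% toward 128:
  R: 142 − 8.4 = 133.6 → 134
  G: 104 + 0.6×(128−104) = 104 + 14.4 = 118.4 → 118
  B: 30 + 0.6×(128−30) = 30 + 58.8 = 88.8 → 89
rgb(134, 118, 89) = #867659.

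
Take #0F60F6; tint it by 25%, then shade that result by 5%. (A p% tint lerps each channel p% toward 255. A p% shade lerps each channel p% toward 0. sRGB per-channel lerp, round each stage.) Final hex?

#0F60F6 is rgb(15, 96, 246).
Per channel, c → c + 0.25(255 − c):
  R: 15 + 0.25×(255−15) = 15 + 60 = 75 → 75
  G: 96 + 39.75 = 135.75 → 136
  B: 246 + 0.25×(255−246) = 246 + 2.25 = 248.25 → 248
After the tint: rgb(75, 136, 248) = #4B88F8.
Lerp each channel 5% toward 0:
  R: 75 + 0.05×(0−75) = 75 − 3.75 = 71.25 → 71
  G: 136 − 6.8 = 129.2 → 129
  B: 248 − 12.4 = 235.6 → 236
rgb(71, 129, 236) = #4781EC.

#4781EC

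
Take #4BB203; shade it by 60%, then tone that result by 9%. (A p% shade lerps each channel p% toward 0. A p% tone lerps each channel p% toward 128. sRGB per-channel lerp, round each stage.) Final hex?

#4BB203 is rgb(75, 178, 3).
Per channel, c → c + 0.6(0 − c):
  R: 75 − 45 = 30 → 30
  G: 178 − 106.8 = 71.2 → 71
  B: 3 + 0.6×(0−3) = 3 − 1.8 = 1.2 → 1
After the shade: rgb(30, 71, 1) = #1E4701.
A 9% tone moves each channel 9% toward 128:
  R: 30 + 8.82 = 38.82 → 39
  G: 71 + 0.09×(128−71) = 71 + 5.13 = 76.13 → 76
  B: 1 + 11.43 = 12.43 → 12
rgb(39, 76, 12) = #274C0C.

#274C0C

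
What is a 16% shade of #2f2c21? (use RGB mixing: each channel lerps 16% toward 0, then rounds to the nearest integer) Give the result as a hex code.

#27251c

#2f2c21 is rgb(47, 44, 33).
Per channel, c → c + 0.16(0 − c):
  R: 47 − 7.52 = 39.48 → 39
  G: 44 + 0.16×(0−44) = 44 − 7.04 = 36.96 → 37
  B: 33 + 0.16×(0−33) = 33 − 5.28 = 27.72 → 28
rgb(39, 37, 28) = #27251c.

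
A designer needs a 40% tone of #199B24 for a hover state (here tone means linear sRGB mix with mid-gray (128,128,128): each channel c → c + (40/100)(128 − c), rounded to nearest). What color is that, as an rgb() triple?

#199B24 is rgb(25, 155, 36).
A 40% tone moves each channel 40% toward 128:
  R: 25 + 0.4×(128−25) = 25 + 41.2 = 66.2 → 66
  G: 155 + 0.4×(128−155) = 155 − 10.8 = 144.2 → 144
  B: 36 + 0.4×(128−36) = 36 + 36.8 = 72.8 → 73

rgb(66, 144, 73)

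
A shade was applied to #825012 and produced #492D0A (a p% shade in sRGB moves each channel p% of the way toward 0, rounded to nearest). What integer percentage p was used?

#825012 is rgb(130, 80, 18); #492D0A is rgb(73, 45, 10).
On the R channel (widest range): 73 ≈ 130 + (p/100)(0 − 130), so p ≈ 100×(73 − 130)/(0 − 130) = -5700/-130 = 43.85.
p = 44 reproduces all three channels after rounding.

44%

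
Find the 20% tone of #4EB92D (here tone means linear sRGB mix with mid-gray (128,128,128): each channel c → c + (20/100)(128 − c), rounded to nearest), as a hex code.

#58AE3E

#4EB92D is rgb(78, 185, 45).
A 20% tone moves each channel 20% toward 128:
  R: 78 + 10 = 88 → 88
  G: 185 + 0.2×(128−185) = 185 − 11.4 = 173.6 → 174
  B: 45 + 0.2×(128−45) = 45 + 16.6 = 61.6 → 62
rgb(88, 174, 62) = #58AE3E.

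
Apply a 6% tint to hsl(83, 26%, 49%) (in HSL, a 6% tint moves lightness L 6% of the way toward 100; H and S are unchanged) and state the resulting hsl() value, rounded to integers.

hsl(83, 26%, 52%)

L moves 6% from 49 toward 100: 49 + 3.06 = 52.06 → 52.
H and S are unchanged.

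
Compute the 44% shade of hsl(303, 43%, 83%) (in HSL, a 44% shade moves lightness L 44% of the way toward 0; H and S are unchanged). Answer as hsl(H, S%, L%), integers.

hsl(303, 43%, 46%)

L moves 44% from 83 toward 0: 83 − 36.52 = 46.48 → 46.
H and S are unchanged.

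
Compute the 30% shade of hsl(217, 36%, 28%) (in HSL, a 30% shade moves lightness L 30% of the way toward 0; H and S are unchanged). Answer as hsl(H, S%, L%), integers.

hsl(217, 36%, 20%)

L moves 30% from 28 toward 0: 28 − 8.4 = 19.6 → 20.
H and S are unchanged.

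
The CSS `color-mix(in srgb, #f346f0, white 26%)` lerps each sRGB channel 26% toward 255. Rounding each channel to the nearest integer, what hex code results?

#f676f4

#f346f0 is rgb(243, 70, 240).
Per channel, c → c + 0.26(255 − c):
  R: 243 + 0.26×(255−243) = 243 + 3.12 = 246.12 → 246
  G: 70 + 0.26×(255−70) = 70 + 48.1 = 118.1 → 118
  B: 240 + 3.9 = 243.9 → 244
rgb(246, 118, 244) = #f676f4.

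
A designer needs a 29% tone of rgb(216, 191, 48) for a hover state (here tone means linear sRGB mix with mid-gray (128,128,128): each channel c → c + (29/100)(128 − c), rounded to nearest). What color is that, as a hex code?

#BEAD47

Per channel, c → c + 0.29(128 − c):
  R: 216 + 0.29×(128−216) = 216 − 25.52 = 190.48 → 190
  G: 191 + 0.29×(128−191) = 191 − 18.27 = 172.73 → 173
  B: 48 + 0.29×(128−48) = 48 + 23.2 = 71.2 → 71
rgb(190, 173, 71) = #BEAD47.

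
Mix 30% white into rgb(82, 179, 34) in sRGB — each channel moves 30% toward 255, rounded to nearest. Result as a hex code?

#86CA64

Lerp each channel 30% toward 255:
  R: 82 + 0.3×(255−82) = 82 + 51.9 = 133.9 → 134
  G: 179 + 0.3×(255−179) = 179 + 22.8 = 201.8 → 202
  B: 34 + 0.3×(255−34) = 34 + 66.3 = 100.3 → 100
rgb(134, 202, 100) = #86CA64.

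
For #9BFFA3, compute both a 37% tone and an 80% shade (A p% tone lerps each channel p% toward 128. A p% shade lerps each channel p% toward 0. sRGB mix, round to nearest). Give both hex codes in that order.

#9BFFA3 is rgb(155, 255, 163).
37% tone:
  R: 155 + 0.37×(128−155) = 155 − 9.99 = 145.01 → 145
  G: 255 + 0.37×(128−255) = 255 − 46.99 = 208.01 → 208
  B: 163 − 12.95 = 150.05 → 150
  → #91D096
80% shade:
  R: 155 − 124 = 31 → 31
  G: 255 + 0.8×(0−255) = 255 − 204 = 51 → 51
  B: 163 + 0.8×(0−163) = 163 − 130.4 = 32.6 → 33
  → #1F3321

#91D096, #1F3321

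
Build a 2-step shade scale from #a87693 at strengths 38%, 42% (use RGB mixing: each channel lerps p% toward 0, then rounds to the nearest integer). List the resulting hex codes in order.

#68495b, #614455

#a87693 is rgb(168, 118, 147).
38%: (168 − 63.84 = 104.16→104, 118 − 44.84 = 73.16→73, 147 − 55.86 = 91.14→91) → #68495b
42%: (168 − 70.56 = 97.44→97, 118 − 49.56 = 68.44→68, 147 − 61.74 = 85.26→85) → #614455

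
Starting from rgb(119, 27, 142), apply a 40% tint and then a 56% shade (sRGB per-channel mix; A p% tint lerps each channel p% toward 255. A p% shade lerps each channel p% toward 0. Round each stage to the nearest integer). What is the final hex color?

Per channel, c → c + 0.4(255 − c):
  R: 119 + 54.4 = 173.4 → 173
  G: 27 + 0.4×(255−27) = 27 + 91.2 = 118.2 → 118
  B: 142 + 0.4×(255−142) = 142 + 45.2 = 187.2 → 187
After the tint: rgb(173, 118, 187) = #AD76BB.
Per channel, c → c + 0.56(0 − c):
  R: 173 + 0.56×(0−173) = 173 − 96.88 = 76.12 → 76
  G: 118 − 66.08 = 51.92 → 52
  B: 187 + 0.56×(0−187) = 187 − 104.72 = 82.28 → 82
rgb(76, 52, 82) = #4C3452.

#4C3452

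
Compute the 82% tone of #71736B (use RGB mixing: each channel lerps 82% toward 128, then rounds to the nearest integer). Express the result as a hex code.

#7D7E7C

#71736B is rgb(113, 115, 107).
Lerp each channel 82% toward 128:
  R: 113 + 12.3 = 125.3 → 125
  G: 115 + 0.82×(128−115) = 115 + 10.66 = 125.66 → 126
  B: 107 + 0.82×(128−107) = 107 + 17.22 = 124.22 → 124
rgb(125, 126, 124) = #7D7E7C.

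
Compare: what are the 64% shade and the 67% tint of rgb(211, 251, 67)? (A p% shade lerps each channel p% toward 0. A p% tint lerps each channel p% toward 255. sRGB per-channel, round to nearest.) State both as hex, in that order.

64% shade:
  R: 211 + 0.64×(0−211) = 211 − 135.04 = 75.96 → 76
  G: 251 + 0.64×(0−251) = 251 − 160.64 = 90.36 → 90
  B: 67 + 0.64×(0−67) = 67 − 42.88 = 24.12 → 24
  → #4c5a18
67% tint:
  R: 211 + 0.67×(255−211) = 211 + 29.48 = 240.48 → 240
  G: 251 + 0.67×(255−251) = 251 + 2.68 = 253.68 → 254
  B: 67 + 0.67×(255−67) = 67 + 125.96 = 192.96 → 193
  → #f0fec1

#4c5a18, #f0fec1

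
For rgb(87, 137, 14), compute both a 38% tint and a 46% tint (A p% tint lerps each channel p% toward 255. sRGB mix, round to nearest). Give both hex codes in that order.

#97B66A, #A4BF7D

38% tint:
  R: 87 + 63.84 = 150.84 → 151
  G: 137 + 44.84 = 181.84 → 182
  B: 14 + 91.58 = 105.58 → 106
  → #97B66A
46% tint:
  R: 87 + 77.28 = 164.28 → 164
  G: 137 + 0.46×(255−137) = 137 + 54.28 = 191.28 → 191
  B: 14 + 110.86 = 124.86 → 125
  → #A4BF7D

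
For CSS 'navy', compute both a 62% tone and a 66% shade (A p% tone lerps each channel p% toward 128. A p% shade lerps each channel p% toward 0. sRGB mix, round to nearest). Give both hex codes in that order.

CSS navy is rgb(0, 0, 128).
62% tone:
  R: 0 + 0.62×(128−0) = 0 + 79.36 = 79.36 → 79
  G: 0 + 0.62×(128−0) = 0 + 79.36 = 79.36 → 79
  B: 128 + 0 = 128 → 128
  → #4F4F80
66% shade:
  R: 0 + 0.66×(0−0) = 0 + 0 = 0 → 0
  G: 0 + 0.66×(0−0) = 0 + 0 = 0 → 0
  B: 128 − 84.48 = 43.52 → 44
  → #00002C

#4F4F80, #00002C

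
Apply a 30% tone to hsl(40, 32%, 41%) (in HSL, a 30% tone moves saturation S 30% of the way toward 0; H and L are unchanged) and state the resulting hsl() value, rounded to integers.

hsl(40, 22%, 41%)

S moves 30% from 32 toward 0: 32 − 9.6 = 22.4 → 22.
H and L are unchanged.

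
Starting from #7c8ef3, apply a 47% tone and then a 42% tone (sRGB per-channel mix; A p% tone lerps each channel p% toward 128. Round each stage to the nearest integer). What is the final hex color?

#7f84a3

#7c8ef3 is rgb(124, 142, 243).
Per channel, c → c + 0.47(128 − c):
  R: 124 + 0.47×(128−124) = 124 + 1.88 = 125.88 → 126
  G: 142 + 0.47×(128−142) = 142 − 6.58 = 135.42 → 135
  B: 243 − 54.05 = 188.95 → 189
After the tone: rgb(126, 135, 189) = #7e87bd.
Lerp each channel 42% toward 128:
  R: 126 + 0.42×(128−126) = 126 + 0.84 = 126.84 → 127
  G: 135 − 2.94 = 132.06 → 132
  B: 189 + 0.42×(128−189) = 189 − 25.62 = 163.38 → 163
rgb(127, 132, 163) = #7f84a3.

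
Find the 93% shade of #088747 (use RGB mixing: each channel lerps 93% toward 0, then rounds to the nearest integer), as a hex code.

#088747 is rgb(8, 135, 71).
Per channel, c → c + 0.93(0 − c):
  R: 8 − 7.44 = 0.56 → 1
  G: 135 − 125.55 = 9.45 → 9
  B: 71 − 66.03 = 4.97 → 5
rgb(1, 9, 5) = #010905.

#010905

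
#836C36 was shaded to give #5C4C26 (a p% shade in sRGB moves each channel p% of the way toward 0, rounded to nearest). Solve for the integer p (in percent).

#836C36 is rgb(131, 108, 54); #5C4C26 is rgb(92, 76, 38).
On the R channel (widest range): 92 ≈ 131 + (p/100)(0 − 131), so p ≈ 100×(92 − 131)/(0 − 131) = -3900/-131 = 29.77.
p = 30 reproduces all three channels after rounding.

30%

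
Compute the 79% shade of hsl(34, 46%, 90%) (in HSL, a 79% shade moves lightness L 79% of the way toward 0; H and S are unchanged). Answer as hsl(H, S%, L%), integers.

hsl(34, 46%, 19%)

L moves 79% from 90 toward 0: 90 − 71.1 = 18.9 → 19.
H and S are unchanged.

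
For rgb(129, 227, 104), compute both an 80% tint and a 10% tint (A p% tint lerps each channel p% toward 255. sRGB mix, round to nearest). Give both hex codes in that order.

80% tint:
  R: 129 + 0.8×(255−129) = 129 + 100.8 = 229.8 → 230
  G: 227 + 0.8×(255−227) = 227 + 22.4 = 249.4 → 249
  B: 104 + 120.8 = 224.8 → 225
  → #E6F9E1
10% tint:
  R: 129 + 12.6 = 141.6 → 142
  G: 227 + 0.1×(255−227) = 227 + 2.8 = 229.8 → 230
  B: 104 + 15.1 = 119.1 → 119
  → #8EE677

#E6F9E1, #8EE677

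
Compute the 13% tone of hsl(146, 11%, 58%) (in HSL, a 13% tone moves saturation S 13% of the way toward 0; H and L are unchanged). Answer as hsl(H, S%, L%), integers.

S moves 13% from 11 toward 0: 11 − 1.43 = 9.57 → 10.
H and L are unchanged.

hsl(146, 10%, 58%)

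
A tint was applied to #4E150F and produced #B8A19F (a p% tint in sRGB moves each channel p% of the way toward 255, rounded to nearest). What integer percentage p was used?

60%

#4E150F is rgb(78, 21, 15); #B8A19F is rgb(184, 161, 159).
On the B channel (widest range): 159 ≈ 15 + (p/100)(255 − 15), so p ≈ 100×(159 − 15)/(255 − 15) = 14400/240 = 60.00.
p = 60 reproduces all three channels after rounding.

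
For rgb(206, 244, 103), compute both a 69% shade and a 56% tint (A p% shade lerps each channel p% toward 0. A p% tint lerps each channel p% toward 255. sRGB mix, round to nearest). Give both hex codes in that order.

#404C20, #E9FABC

69% shade:
  R: 206 − 142.14 = 63.86 → 64
  G: 244 + 0.69×(0−244) = 244 − 168.36 = 75.64 → 76
  B: 103 + 0.69×(0−103) = 103 − 71.07 = 31.93 → 32
  → #404C20
56% tint:
  R: 206 + 0.56×(255−206) = 206 + 27.44 = 233.44 → 233
  G: 244 + 0.56×(255−244) = 244 + 6.16 = 250.16 → 250
  B: 103 + 85.12 = 188.12 → 188
  → #E9FABC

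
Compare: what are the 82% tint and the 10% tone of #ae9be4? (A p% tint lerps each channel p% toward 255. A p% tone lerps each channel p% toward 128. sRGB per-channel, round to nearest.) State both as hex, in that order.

#f0edfa, #a998da

#ae9be4 is rgb(174, 155, 228).
82% tint:
  R: 174 + 0.82×(255−174) = 174 + 66.42 = 240.42 → 240
  G: 155 + 0.82×(255−155) = 155 + 82 = 237 → 237
  B: 228 + 0.82×(255−228) = 228 + 22.14 = 250.14 → 250
  → #f0edfa
10% tone:
  R: 174 − 4.6 = 169.4 → 169
  G: 155 − 2.7 = 152.3 → 152
  B: 228 + 0.1×(128−228) = 228 − 10 = 218 → 218
  → #a998da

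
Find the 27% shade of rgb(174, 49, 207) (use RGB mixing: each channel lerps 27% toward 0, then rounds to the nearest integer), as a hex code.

A 27% shade moves each channel 27% toward 0:
  R: 174 + 0.27×(0−174) = 174 − 46.98 = 127.02 → 127
  G: 49 − 13.23 = 35.77 → 36
  B: 207 − 55.89 = 151.11 → 151
rgb(127, 36, 151) = #7f2497.

#7f2497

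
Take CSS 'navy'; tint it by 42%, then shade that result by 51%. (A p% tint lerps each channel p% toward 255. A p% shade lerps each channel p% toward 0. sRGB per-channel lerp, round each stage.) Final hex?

#343459

CSS navy is rgb(0, 0, 128).
Per channel, c → c + 0.42(255 − c):
  R: 0 + 107.1 = 107.1 → 107
  G: 0 + 107.1 = 107.1 → 107
  B: 128 + 0.42×(255−128) = 128 + 53.34 = 181.34 → 181
After the tint: rgb(107, 107, 181) = #6b6bb5.
Lerp each channel 51% toward 0:
  R: 107 + 0.51×(0−107) = 107 − 54.57 = 52.43 → 52
  G: 107 − 54.57 = 52.43 → 52
  B: 181 − 92.31 = 88.69 → 89
rgb(52, 52, 89) = #343459.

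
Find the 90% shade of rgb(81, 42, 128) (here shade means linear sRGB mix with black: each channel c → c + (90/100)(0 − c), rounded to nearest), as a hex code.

Per channel, c → c + 0.9(0 − c):
  R: 81 + 0.9×(0−81) = 81 − 72.9 = 8.1 → 8
  G: 42 − 37.8 = 4.2 → 4
  B: 128 − 115.2 = 12.8 → 13
rgb(8, 4, 13) = #08040D.

#08040D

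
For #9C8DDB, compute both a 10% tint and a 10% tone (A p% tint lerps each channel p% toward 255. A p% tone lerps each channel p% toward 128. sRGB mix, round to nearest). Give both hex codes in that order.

#9C8DDB is rgb(156, 141, 219).
10% tint:
  R: 156 + 0.1×(255−156) = 156 + 9.9 = 165.9 → 166
  G: 141 + 0.1×(255−141) = 141 + 11.4 = 152.4 → 152
  B: 219 + 0.1×(255−219) = 219 + 3.6 = 222.6 → 223
  → #A698DF
10% tone:
  R: 156 + 0.1×(128−156) = 156 − 2.8 = 153.2 → 153
  G: 141 − 1.3 = 139.7 → 140
  B: 219 − 9.1 = 209.9 → 210
  → #998CD2

#A698DF, #998CD2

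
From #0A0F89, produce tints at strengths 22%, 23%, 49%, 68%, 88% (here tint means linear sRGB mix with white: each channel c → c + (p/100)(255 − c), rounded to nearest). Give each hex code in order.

#0A0F89 is rgb(10, 15, 137).
22%: (10 + 53.9 = 63.9→64, 15 + 52.8 = 67.8→68, 137 + 25.96 = 162.96→163) → #4044A3
23%: (10 + 56.35 = 66.35→66, 15 + 55.2 = 70.2→70, 137 + 27.14 = 164.14→164) → #4246A4
49%: (10 + 120.05 = 130.05→130, 15 + 117.6 = 132.6→133, 137 + 57.82 = 194.82→195) → #8285C3
68%: (10 + 166.6 = 176.6→177, 15 + 163.2 = 178.2→178, 137 + 80.24 = 217.24→217) → #B1B2D9
88%: (10 + 215.6 = 225.6→226, 15 + 211.2 = 226.2→226, 137 + 103.84 = 240.84→241) → #E2E2F1

#4044A3, #4246A4, #8285C3, #B1B2D9, #E2E2F1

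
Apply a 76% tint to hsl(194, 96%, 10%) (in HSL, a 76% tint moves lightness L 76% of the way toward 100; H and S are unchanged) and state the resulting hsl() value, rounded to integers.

hsl(194, 96%, 78%)

L moves 76% from 10 toward 100: 10 + 68.4 = 78.4 → 78.
H and S are unchanged.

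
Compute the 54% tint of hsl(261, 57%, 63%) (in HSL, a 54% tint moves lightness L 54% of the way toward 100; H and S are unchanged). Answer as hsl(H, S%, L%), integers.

L moves 54% from 63 toward 100: 63 + 19.98 = 82.98 → 83.
H and S are unchanged.

hsl(261, 57%, 83%)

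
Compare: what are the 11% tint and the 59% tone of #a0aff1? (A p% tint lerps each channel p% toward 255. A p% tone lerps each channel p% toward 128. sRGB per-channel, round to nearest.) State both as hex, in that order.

#a0aff1 is rgb(160, 175, 241).
11% tint:
  R: 160 + 10.45 = 170.45 → 170
  G: 175 + 0.11×(255−175) = 175 + 8.8 = 183.8 → 184
  B: 241 + 0.11×(255−241) = 241 + 1.54 = 242.54 → 243
  → #aab8f3
59% tone:
  R: 160 − 18.88 = 141.12 → 141
  G: 175 + 0.59×(128−175) = 175 − 27.73 = 147.27 → 147
  B: 241 − 66.67 = 174.33 → 174
  → #8d93ae

#aab8f3, #8d93ae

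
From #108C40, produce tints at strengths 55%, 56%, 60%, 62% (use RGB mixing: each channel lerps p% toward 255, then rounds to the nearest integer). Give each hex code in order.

#93CBA9, #96CCAB, #9FD1B3, #A4D3B6

#108C40 is rgb(16, 140, 64).
55%: (16 + 131.45 = 147.45→147, 140 + 63.25 = 203.25→203, 64 + 105.05 = 169.05→169) → #93CBA9
56%: (16 + 133.84 = 149.84→150, 140 + 64.4 = 204.4→204, 64 + 106.96 = 170.96→171) → #96CCAB
60%: (16 + 143.4 = 159.4→159, 140 + 69 = 209→209, 64 + 114.6 = 178.6→179) → #9FD1B3
62%: (16 + 148.18 = 164.18→164, 140 + 71.3 = 211.3→211, 64 + 118.42 = 182.42→182) → #A4D3B6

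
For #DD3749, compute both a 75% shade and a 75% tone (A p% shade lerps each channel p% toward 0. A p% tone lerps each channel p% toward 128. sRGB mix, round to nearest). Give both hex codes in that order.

#DD3749 is rgb(221, 55, 73).
75% shade:
  R: 221 − 165.75 = 55.25 → 55
  G: 55 − 41.25 = 13.75 → 14
  B: 73 − 54.75 = 18.25 → 18
  → #370E12
75% tone:
  R: 221 − 69.75 = 151.25 → 151
  G: 55 + 54.75 = 109.75 → 110
  B: 73 + 41.25 = 114.25 → 114
  → #976E72

#370E12, #976E72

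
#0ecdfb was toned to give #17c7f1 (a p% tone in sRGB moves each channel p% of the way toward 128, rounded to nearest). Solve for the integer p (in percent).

#0ecdfb is rgb(14, 205, 251); #17c7f1 is rgb(23, 199, 241).
On the B channel (widest range): 241 ≈ 251 + (p/100)(128 − 251), so p ≈ 100×(241 − 251)/(128 − 251) = -1000/-123 = 8.13.
p = 8 reproduces all three channels after rounding.

8%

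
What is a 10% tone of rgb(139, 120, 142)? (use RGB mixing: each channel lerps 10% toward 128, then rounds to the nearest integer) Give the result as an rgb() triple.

rgb(138, 121, 141)

Lerp each channel 10% toward 128:
  R: 139 − 1.1 = 137.9 → 138
  G: 120 + 0.1×(128−120) = 120 + 0.8 = 120.8 → 121
  B: 142 − 1.4 = 140.6 → 141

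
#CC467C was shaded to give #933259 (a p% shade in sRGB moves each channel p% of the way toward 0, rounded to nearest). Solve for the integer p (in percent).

#CC467C is rgb(204, 70, 124); #933259 is rgb(147, 50, 89).
On the R channel (widest range): 147 ≈ 204 + (p/100)(0 − 204), so p ≈ 100×(147 − 204)/(0 − 204) = -5700/-204 = 27.94.
p = 28 reproduces all three channels after rounding.

28%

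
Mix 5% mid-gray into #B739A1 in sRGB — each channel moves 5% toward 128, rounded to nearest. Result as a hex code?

#B43D9F

#B739A1 is rgb(183, 57, 161).
Per channel, c → c + 0.05(128 − c):
  R: 183 + 0.05×(128−183) = 183 − 2.75 = 180.25 → 180
  G: 57 + 0.05×(128−57) = 57 + 3.55 = 60.55 → 61
  B: 161 + 0.05×(128−161) = 161 − 1.65 = 159.35 → 159
rgb(180, 61, 159) = #B43D9F.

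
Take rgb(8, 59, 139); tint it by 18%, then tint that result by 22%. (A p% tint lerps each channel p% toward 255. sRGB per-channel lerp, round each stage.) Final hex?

#6181B5

Per channel, c → c + 0.18(255 − c):
  R: 8 + 0.18×(255−8) = 8 + 44.46 = 52.46 → 52
  G: 59 + 35.28 = 94.28 → 94
  B: 139 + 20.88 = 159.88 → 160
After the tint: rgb(52, 94, 160) = #345EA0.
Per channel, c → c + 0.22(255 − c):
  R: 52 + 0.22×(255−52) = 52 + 44.66 = 96.66 → 97
  G: 94 + 0.22×(255−94) = 94 + 35.42 = 129.42 → 129
  B: 160 + 20.9 = 180.9 → 181
rgb(97, 129, 181) = #6181B5.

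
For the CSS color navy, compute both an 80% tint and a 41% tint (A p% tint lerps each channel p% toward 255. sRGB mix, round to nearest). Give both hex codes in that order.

#CCCCE6, #6969B4

CSS navy is rgb(0, 0, 128).
80% tint:
  R: 0 + 0.8×(255−0) = 0 + 204 = 204 → 204
  G: 0 + 204 = 204 → 204
  B: 128 + 0.8×(255−128) = 128 + 101.6 = 229.6 → 230
  → #CCCCE6
41% tint:
  R: 0 + 0.41×(255−0) = 0 + 104.55 = 104.55 → 105
  G: 0 + 0.41×(255−0) = 0 + 104.55 = 104.55 → 105
  B: 128 + 0.41×(255−128) = 128 + 52.07 = 180.07 → 180
  → #6969B4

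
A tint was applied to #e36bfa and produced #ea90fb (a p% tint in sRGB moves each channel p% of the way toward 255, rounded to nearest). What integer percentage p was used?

#e36bfa is rgb(227, 107, 250); #ea90fb is rgb(234, 144, 251).
On the G channel (widest range): 144 ≈ 107 + (p/100)(255 − 107), so p ≈ 100×(144 − 107)/(255 − 107) = 3700/148 = 25.00.
p = 25 reproduces all three channels after rounding.

25%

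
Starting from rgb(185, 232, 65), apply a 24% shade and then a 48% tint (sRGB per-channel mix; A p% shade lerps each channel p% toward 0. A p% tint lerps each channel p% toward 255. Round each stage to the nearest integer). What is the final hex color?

Per channel, c → c + 0.24(0 − c):
  R: 185 − 44.4 = 140.6 → 141
  G: 232 + 0.24×(0−232) = 232 − 55.68 = 176.32 → 176
  B: 65 + 0.24×(0−65) = 65 − 15.6 = 49.4 → 49
After the shade: rgb(141, 176, 49) = #8DB031.
Lerp each channel 48% toward 255:
  R: 141 + 54.72 = 195.72 → 196
  G: 176 + 37.92 = 213.92 → 214
  B: 49 + 98.88 = 147.88 → 148
rgb(196, 214, 148) = #C4D694.

#C4D694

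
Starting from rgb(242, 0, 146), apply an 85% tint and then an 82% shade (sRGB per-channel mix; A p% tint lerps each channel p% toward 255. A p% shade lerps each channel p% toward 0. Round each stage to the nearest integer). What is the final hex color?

#2E272B

An 85% tint moves each channel 85% toward 255:
  R: 242 + 0.85×(255−242) = 242 + 11.05 = 253.05 → 253
  G: 0 + 0.85×(255−0) = 0 + 216.75 = 216.75 → 217
  B: 146 + 92.65 = 238.65 → 239
After the tint: rgb(253, 217, 239) = #FDD9EF.
Per channel, c → c + 0.82(0 − c):
  R: 253 + 0.82×(0−253) = 253 − 207.46 = 45.54 → 46
  G: 217 − 177.94 = 39.06 → 39
  B: 239 − 195.98 = 43.02 → 43
rgb(46, 39, 43) = #2E272B.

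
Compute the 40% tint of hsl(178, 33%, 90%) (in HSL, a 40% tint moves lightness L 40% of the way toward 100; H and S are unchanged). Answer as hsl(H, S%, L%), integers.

L moves 40% from 90 toward 100: 90 + 4 = 94 → 94.
H and S are unchanged.

hsl(178, 33%, 94%)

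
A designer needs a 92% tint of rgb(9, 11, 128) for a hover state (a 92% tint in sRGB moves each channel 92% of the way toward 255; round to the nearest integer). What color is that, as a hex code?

#EBEBF5

A 92% tint moves each channel 92% toward 255:
  R: 9 + 0.92×(255−9) = 9 + 226.32 = 235.32 → 235
  G: 11 + 0.92×(255−11) = 11 + 224.48 = 235.48 → 235
  B: 128 + 0.92×(255−128) = 128 + 116.84 = 244.84 → 245
rgb(235, 235, 245) = #EBEBF5.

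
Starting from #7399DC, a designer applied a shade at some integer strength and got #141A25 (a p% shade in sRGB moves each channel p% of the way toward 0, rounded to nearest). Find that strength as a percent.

83%

#7399DC is rgb(115, 153, 220); #141A25 is rgb(20, 26, 37).
On the B channel (widest range): 37 ≈ 220 + (p/100)(0 − 220), so p ≈ 100×(37 − 220)/(0 − 220) = -18300/-220 = 83.18.
p = 83 reproduces all three channels after rounding.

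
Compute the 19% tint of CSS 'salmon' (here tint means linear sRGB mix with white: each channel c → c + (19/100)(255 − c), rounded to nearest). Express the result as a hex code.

#FB988D

CSS salmon is rgb(250, 128, 114).
A 19% tint moves each channel 19% toward 255:
  R: 250 + 0.19×(255−250) = 250 + 0.95 = 250.95 → 251
  G: 128 + 0.19×(255−128) = 128 + 24.13 = 152.13 → 152
  B: 114 + 0.19×(255−114) = 114 + 26.79 = 140.79 → 141
rgb(251, 152, 141) = #FB988D.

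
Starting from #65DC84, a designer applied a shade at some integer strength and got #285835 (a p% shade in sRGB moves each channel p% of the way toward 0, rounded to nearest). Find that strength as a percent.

#65DC84 is rgb(101, 220, 132); #285835 is rgb(40, 88, 53).
On the G channel (widest range): 88 ≈ 220 + (p/100)(0 − 220), so p ≈ 100×(88 − 220)/(0 − 220) = -13200/-220 = 60.00.
p = 60 reproduces all three channels after rounding.

60%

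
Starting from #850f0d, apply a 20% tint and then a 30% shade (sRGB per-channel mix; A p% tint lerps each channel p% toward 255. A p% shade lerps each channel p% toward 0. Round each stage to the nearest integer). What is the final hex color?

#850f0d is rgb(133, 15, 13).
Lerp each channel 20% toward 255:
  R: 133 + 24.4 = 157.4 → 157
  G: 15 + 48 = 63 → 63
  B: 13 + 48.4 = 61.4 → 61
After the tint: rgb(157, 63, 61) = #9d3f3d.
A 30% shade moves each channel 30% toward 0:
  R: 157 + 0.3×(0−157) = 157 − 47.1 = 109.9 → 110
  G: 63 + 0.3×(0−63) = 63 − 18.9 = 44.1 → 44
  B: 61 − 18.3 = 42.7 → 43
rgb(110, 44, 43) = #6e2c2b.

#6e2c2b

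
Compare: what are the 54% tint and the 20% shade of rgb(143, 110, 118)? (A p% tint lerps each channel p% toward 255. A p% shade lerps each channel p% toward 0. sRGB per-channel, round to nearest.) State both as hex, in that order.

54% tint:
  R: 143 + 0.54×(255−143) = 143 + 60.48 = 203.48 → 203
  G: 110 + 0.54×(255−110) = 110 + 78.3 = 188.3 → 188
  B: 118 + 0.54×(255−118) = 118 + 73.98 = 191.98 → 192
  → #CBBCC0
20% shade:
  R: 143 − 28.6 = 114.4 → 114
  G: 110 + 0.2×(0−110) = 110 − 22 = 88 → 88
  B: 118 − 23.6 = 94.4 → 94
  → #72585E

#CBBCC0, #72585E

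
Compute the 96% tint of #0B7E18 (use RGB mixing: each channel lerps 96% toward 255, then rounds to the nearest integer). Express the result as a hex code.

#0B7E18 is rgb(11, 126, 24).
A 96% tint moves each channel 96% toward 255:
  R: 11 + 0.96×(255−11) = 11 + 234.24 = 245.24 → 245
  G: 126 + 0.96×(255−126) = 126 + 123.84 = 249.84 → 250
  B: 24 + 0.96×(255−24) = 24 + 221.76 = 245.76 → 246
rgb(245, 250, 246) = #F5FAF6.

#F5FAF6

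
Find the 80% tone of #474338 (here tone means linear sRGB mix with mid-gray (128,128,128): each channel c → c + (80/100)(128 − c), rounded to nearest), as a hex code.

#474338 is rgb(71, 67, 56).
An 80% tone moves each channel 80% toward 128:
  R: 71 + 0.8×(128−71) = 71 + 45.6 = 116.6 → 117
  G: 67 + 48.8 = 115.8 → 116
  B: 56 + 57.6 = 113.6 → 114
rgb(117, 116, 114) = #757472.

#757472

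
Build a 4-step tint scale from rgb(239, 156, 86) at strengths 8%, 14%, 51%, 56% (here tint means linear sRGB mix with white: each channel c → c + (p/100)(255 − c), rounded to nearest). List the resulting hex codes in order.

8%: (239 + 1.28 = 240.28→240, 156 + 7.92 = 163.92→164, 86 + 13.52 = 99.52→100) → #F0A464
14%: (239 + 2.24 = 241.24→241, 156 + 13.86 = 169.86→170, 86 + 23.66 = 109.66→110) → #F1AA6E
51%: (239 + 8.16 = 247.16→247, 156 + 50.49 = 206.49→206, 86 + 86.19 = 172.19→172) → #F7CEAC
56%: (239 + 8.96 = 247.96→248, 156 + 55.44 = 211.44→211, 86 + 94.64 = 180.64→181) → #F8D3B5

#F0A464, #F1AA6E, #F7CEAC, #F8D3B5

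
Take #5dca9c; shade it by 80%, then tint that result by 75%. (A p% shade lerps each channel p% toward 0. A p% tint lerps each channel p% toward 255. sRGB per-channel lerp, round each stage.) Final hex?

#5dca9c is rgb(93, 202, 156).
Lerp each channel 80% toward 0:
  R: 93 + 0.8×(0−93) = 93 − 74.4 = 18.6 → 19
  G: 202 + 0.8×(0−202) = 202 − 161.6 = 40.4 → 40
  B: 156 + 0.8×(0−156) = 156 − 124.8 = 31.2 → 31
After the shade: rgb(19, 40, 31) = #13281f.
Lerp each channel 75% toward 255:
  R: 19 + 0.75×(255−19) = 19 + 177 = 196 → 196
  G: 40 + 0.75×(255−40) = 40 + 161.25 = 201.25 → 201
  B: 31 + 168 = 199 → 199
rgb(196, 201, 199) = #c4c9c7.

#c4c9c7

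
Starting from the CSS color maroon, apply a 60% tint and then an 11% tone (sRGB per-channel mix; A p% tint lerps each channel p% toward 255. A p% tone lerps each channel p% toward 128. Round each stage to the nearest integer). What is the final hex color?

CSS maroon is rgb(128, 0, 0).
A 60% tint moves each channel 60% toward 255:
  R: 128 + 0.6×(255−128) = 128 + 76.2 = 204.2 → 204
  G: 0 + 0.6×(255−0) = 0 + 153 = 153 → 153
  B: 0 + 153 = 153 → 153
After the tint: rgb(204, 153, 153) = #CC9999.
Lerp each channel 11% toward 128:
  R: 204 − 8.36 = 195.64 → 196
  G: 153 + 0.11×(128−153) = 153 − 2.75 = 150.25 → 150
  B: 153 + 0.11×(128−153) = 153 − 2.75 = 150.25 → 150
rgb(196, 150, 150) = #C49696.

#C49696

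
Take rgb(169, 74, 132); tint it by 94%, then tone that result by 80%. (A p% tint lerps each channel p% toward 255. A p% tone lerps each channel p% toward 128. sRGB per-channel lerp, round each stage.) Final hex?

#989798

Lerp each channel 94% toward 255:
  R: 169 + 80.84 = 249.84 → 250
  G: 74 + 0.94×(255−74) = 74 + 170.14 = 244.14 → 244
  B: 132 + 0.94×(255−132) = 132 + 115.62 = 247.62 → 248
After the tint: rgb(250, 244, 248) = #FAF4F8.
An 80% tone moves each channel 80% toward 128:
  R: 250 + 0.8×(128−250) = 250 − 97.6 = 152.4 → 152
  G: 244 + 0.8×(128−244) = 244 − 92.8 = 151.2 → 151
  B: 248 + 0.8×(128−248) = 248 − 96 = 152 → 152
rgb(152, 151, 152) = #989798.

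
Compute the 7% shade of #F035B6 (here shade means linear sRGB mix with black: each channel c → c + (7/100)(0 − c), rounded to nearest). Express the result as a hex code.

#DF31A9

#F035B6 is rgb(240, 53, 182).
A 7% shade moves each channel 7% toward 0:
  R: 240 + 0.07×(0−240) = 240 − 16.8 = 223.2 → 223
  G: 53 − 3.71 = 49.29 → 49
  B: 182 + 0.07×(0−182) = 182 − 12.74 = 169.26 → 169
rgb(223, 49, 169) = #DF31A9.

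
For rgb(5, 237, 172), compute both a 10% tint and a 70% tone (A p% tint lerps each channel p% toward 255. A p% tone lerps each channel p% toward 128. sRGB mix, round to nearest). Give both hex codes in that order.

10% tint:
  R: 5 + 0.1×(255−5) = 5 + 25 = 30 → 30
  G: 237 + 0.1×(255−237) = 237 + 1.8 = 238.8 → 239
  B: 172 + 0.1×(255−172) = 172 + 8.3 = 180.3 → 180
  → #1EEFB4
70% tone:
  R: 5 + 86.1 = 91.1 → 91
  G: 237 + 0.7×(128−237) = 237 − 76.3 = 160.7 → 161
  B: 172 + 0.7×(128−172) = 172 − 30.8 = 141.2 → 141
  → #5BA18D

#1EEFB4, #5BA18D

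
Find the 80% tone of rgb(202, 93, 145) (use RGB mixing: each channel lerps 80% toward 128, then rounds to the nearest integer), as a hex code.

Per channel, c → c + 0.8(128 − c):
  R: 202 + 0.8×(128−202) = 202 − 59.2 = 142.8 → 143
  G: 93 + 28 = 121 → 121
  B: 145 + 0.8×(128−145) = 145 − 13.6 = 131.4 → 131
rgb(143, 121, 131) = #8F7983.

#8F7983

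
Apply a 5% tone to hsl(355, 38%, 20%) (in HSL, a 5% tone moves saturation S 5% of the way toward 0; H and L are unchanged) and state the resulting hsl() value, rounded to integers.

S moves 5% from 38 toward 0: 38 − 1.9 = 36.1 → 36.
H and L are unchanged.

hsl(355, 36%, 20%)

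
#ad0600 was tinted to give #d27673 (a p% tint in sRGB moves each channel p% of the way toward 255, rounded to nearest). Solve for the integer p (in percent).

#ad0600 is rgb(173, 6, 0); #d27673 is rgb(210, 118, 115).
On the B channel (widest range): 115 ≈ 0 + (p/100)(255 − 0), so p ≈ 100×(115 − 0)/(255 − 0) = 11500/255 = 45.10.
p = 45 reproduces all three channels after rounding.

45%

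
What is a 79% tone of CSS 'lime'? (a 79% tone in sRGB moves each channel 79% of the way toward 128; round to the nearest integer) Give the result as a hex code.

#659B65

CSS lime is rgb(0, 255, 0).
Per channel, c → c + 0.79(128 − c):
  R: 0 + 0.79×(128−0) = 0 + 101.12 = 101.12 → 101
  G: 255 + 0.79×(128−255) = 255 − 100.33 = 154.67 → 155
  B: 0 + 0.79×(128−0) = 0 + 101.12 = 101.12 → 101
rgb(101, 155, 101) = #659B65.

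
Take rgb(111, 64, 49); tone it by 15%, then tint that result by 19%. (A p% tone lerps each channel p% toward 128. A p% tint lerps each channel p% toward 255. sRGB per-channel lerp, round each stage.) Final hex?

A 15% tone moves each channel 15% toward 128:
  R: 111 + 0.15×(128−111) = 111 + 2.55 = 113.55 → 114
  G: 64 + 9.6 = 73.6 → 74
  B: 49 + 0.15×(128−49) = 49 + 11.85 = 60.85 → 61
After the tone: rgb(114, 74, 61) = #724A3D.
Lerp each channel 19% toward 255:
  R: 114 + 0.19×(255−114) = 114 + 26.79 = 140.79 → 141
  G: 74 + 34.39 = 108.39 → 108
  B: 61 + 0.19×(255−61) = 61 + 36.86 = 97.86 → 98
rgb(141, 108, 98) = #8D6C62.

#8D6C62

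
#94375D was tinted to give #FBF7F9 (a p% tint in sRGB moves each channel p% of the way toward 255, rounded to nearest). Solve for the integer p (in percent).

#94375D is rgb(148, 55, 93); #FBF7F9 is rgb(251, 247, 249).
On the G channel (widest range): 247 ≈ 55 + (p/100)(255 − 55), so p ≈ 100×(247 − 55)/(255 − 55) = 19200/200 = 96.00.
p = 96 reproduces all three channels after rounding.

96%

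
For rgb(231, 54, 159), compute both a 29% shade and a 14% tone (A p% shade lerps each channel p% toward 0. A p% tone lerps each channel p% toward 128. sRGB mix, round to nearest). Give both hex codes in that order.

29% shade:
  R: 231 + 0.29×(0−231) = 231 − 66.99 = 164.01 → 164
  G: 54 + 0.29×(0−54) = 54 − 15.66 = 38.34 → 38
  B: 159 − 46.11 = 112.89 → 113
  → #A42671
14% tone:
  R: 231 + 0.14×(128−231) = 231 − 14.42 = 216.58 → 217
  G: 54 + 0.14×(128−54) = 54 + 10.36 = 64.36 → 64
  B: 159 + 0.14×(128−159) = 159 − 4.34 = 154.66 → 155
  → #D9409B

#A42671, #D9409B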